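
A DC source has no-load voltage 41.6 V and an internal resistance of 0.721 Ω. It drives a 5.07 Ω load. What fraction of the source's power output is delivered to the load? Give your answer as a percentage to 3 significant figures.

87.5 %

Efficiency is P_load / P_total. With a series r and R sharing the same I, P = I²R for each, so η = R/(R+r).
η = R / (R + r) = 5.07 / (5.07 + 0.721) = 0.8755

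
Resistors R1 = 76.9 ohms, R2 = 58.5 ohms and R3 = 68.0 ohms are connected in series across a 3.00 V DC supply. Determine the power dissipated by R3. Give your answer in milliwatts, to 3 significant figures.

Series elements share the same current, so find I first, then use P = I²R.
R_total = 76.9 + 58.5 + 68.0 = 203.4 Ω
I = V / R_total = 3.00 / 203.4 = 0.01475 A
P_R3 = I² × R3 = (0.01475)² × 68.0 = 0.01479 W

14.8 mW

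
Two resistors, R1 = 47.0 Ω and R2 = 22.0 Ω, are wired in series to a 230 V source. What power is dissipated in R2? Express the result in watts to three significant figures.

244 W

In a series string the same current flows through every resistor — find that current, then P = I²R for the one we want.
R_total = 47.0 + 22.0 = 69.00 Ω
I = V / R_total = 230 / 69.00 = 3.333 A
P_R2 = I² × R2 = (3.333)² × 22.0 = 244.4 W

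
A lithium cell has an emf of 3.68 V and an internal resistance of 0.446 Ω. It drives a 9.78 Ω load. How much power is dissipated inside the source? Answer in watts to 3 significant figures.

0.0578 W

The source's internal resistance is just another series element carrying I; its dissipation is I²r.
I = ε / (r + R) = 3.68 / (0.446 + 9.78) = 0.3599 A
P_int = I² r = (0.3599)² × 0.446 = 0.05776 W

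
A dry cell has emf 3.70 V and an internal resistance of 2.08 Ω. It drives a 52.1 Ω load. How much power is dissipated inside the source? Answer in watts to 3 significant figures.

0.00970 W

Internal loss is I²r, with I set by the total series resistance r+R.
I = ε / (r + R) = 3.70 / (2.08 + 52.1) = 0.06829 A
P_int = I² r = (0.06829)² × 2.08 = 0.009700 W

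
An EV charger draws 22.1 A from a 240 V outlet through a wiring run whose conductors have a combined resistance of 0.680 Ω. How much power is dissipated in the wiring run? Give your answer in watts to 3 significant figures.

332 W

The wiring run is a series resistance carrying the load current; its dissipation is I²R_line.
The wiring run carries the full 22.1 A.
P_line = I² R_line = (22.10)² × 0.680 = 332.1 W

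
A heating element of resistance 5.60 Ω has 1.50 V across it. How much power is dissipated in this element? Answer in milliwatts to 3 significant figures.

We know the drop across the element and its resistance — P = V²/R, one step.
P = (1.50 V)² / 5.60 Ω = 0.4018 W

402 mW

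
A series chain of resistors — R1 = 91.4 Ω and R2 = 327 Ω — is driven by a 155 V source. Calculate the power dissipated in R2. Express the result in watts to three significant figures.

In a series string the same current flows through every resistor — find that current, then P = I²R for the one we want.
R_total = 91.4 + 327 = 418.4 Ω
I = V / R_total = 155 / 418.4 = 0.3705 A
P_R2 = I² × R2 = (0.3705)² × 327 = 44.88 W

44.9 W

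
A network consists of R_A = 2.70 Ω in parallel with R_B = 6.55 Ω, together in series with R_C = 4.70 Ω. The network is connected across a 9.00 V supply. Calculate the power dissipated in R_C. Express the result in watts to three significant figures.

8.71 W

Reduce the parallel combination to a single R_p; the circuit then becomes R_p in series with the remaining resistor.
R_p = (2.70×6.55)/(2.70+6.55) = 1.912 Ω
R_total = R_p + 4.70 = 1.912 + 4.70 = 6.612 Ω
I = V / R_total = 9.00 / 6.612 = 1.361 A
R_C is the series element, so its power is I²R.
P_R_C = (1.361)² × 4.70 = 8.708 W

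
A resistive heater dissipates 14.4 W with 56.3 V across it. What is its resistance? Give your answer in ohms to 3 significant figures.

From P = V I = I²R = V²/R, with the two given quantities we get R = V² / P.
R = (56.3)² / 14.4 = 220.1 Ω

220 Ω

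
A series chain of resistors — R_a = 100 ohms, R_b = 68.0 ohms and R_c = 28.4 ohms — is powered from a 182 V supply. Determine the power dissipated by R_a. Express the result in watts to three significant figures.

85.9 W

Every series element carries the same I. Get I from the total resistance, then P = I² × R_a.
R_total = 100 + 68.0 + 28.4 = 196.4 Ω
I = V / R_total = 182 / 196.4 = 0.9267 A
P_R_a = I² × R_a = (0.9267)² × 100 = 85.87 W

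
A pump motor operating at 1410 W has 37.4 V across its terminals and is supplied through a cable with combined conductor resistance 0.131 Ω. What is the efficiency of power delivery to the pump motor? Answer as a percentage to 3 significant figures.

I = P / V = 1410 / 37.4 = 37.70 A through the cable.
P_line = I² R_line = (37.70)² × 0.131 = 186.2 W
P_source = P_load + P_line = 1410 + 186.2 = 1596 W
η = P_load / P_source = 1410 / 1596 = 0.8834

88.3 %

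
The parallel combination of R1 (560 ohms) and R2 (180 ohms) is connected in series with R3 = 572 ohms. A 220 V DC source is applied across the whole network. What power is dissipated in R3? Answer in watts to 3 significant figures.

Collapse the R1‖R2 pair into one equivalent R_p; then R_p and R3 form a series string.
R_p = (560×180)/(560+180) = 136.2 Ω
R_total = R_p + 572 = 136.2 + 572 = 708.2 Ω
I = V / R_total = 220 / 708.2 = 0.3106 A
R3 is the series element, so its power is I²R.
P_R3 = (0.3106)² × 572 = 55.20 W

55.2 W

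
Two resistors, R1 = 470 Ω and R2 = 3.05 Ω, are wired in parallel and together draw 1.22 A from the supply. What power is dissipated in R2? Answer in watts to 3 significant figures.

4.48 W

Only the total current is stated, so first find the parallel equivalent to get the voltage across the combination.
1/R_eq = 1/470 + 1/3.05 ⇒ R_eq = 3.030 Ω
V = I_total × R_eq = 1.220 × 3.030 = 3.697 V
P_R2 = V² / R2 = (3.697)² / 3.05 = 4.481 W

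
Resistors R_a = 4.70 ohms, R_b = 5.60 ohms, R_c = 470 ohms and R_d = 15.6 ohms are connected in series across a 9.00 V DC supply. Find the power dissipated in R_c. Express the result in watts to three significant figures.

0.155 W

Every series element carries the same I. Get I from the total resistance, then P = I² × R_c.
R_total = 4.70 + 5.60 + 470 + 15.6 = 495.9 Ω
I = V / R_total = 9.00 / 495.9 = 0.01815 A
P_R_c = I² × R_c = (0.01815)² × 470 = 0.1548 W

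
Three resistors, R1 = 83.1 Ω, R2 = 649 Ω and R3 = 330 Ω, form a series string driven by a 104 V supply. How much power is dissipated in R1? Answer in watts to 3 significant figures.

0.797 W

The current is common to all series resistors; compute it, then apply P = I²R for the target.
R_total = 83.1 + 649 + 330 = 1062 Ω
I = V / R_total = 104 / 1062 = 0.09792 A
P_R1 = I² × R1 = (0.09792)² × 83.1 = 0.7968 W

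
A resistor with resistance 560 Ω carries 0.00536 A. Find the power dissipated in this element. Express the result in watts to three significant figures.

0.0161 W

With I and R stated, P = I²R applies in one step.
P = (0.005360 A)² × 560 Ω = 0.01609 W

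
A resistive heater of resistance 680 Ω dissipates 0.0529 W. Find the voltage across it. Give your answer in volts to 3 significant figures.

From P = V I = I²R = V²/R, with the two given quantities we get V = √(P R).
V = √(0.0529 × 680) = 5.998 V

6.00 V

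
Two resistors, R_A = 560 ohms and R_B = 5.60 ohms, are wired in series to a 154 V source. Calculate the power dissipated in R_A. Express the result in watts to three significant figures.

The current is common to all series resistors; compute it, then apply P = I²R for the target.
R_total = 560 + 5.60 = 565.6 Ω
I = V / R_total = 154 / 565.6 = 0.2723 A
P_R_A = I² × R_A = (0.2723)² × 560 = 41.52 W

41.5 W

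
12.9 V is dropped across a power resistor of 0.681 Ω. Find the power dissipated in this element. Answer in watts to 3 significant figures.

244 W

With V across and R both known, P = V²/R gives the dissipation directly.
P = (12.9 V)² / 0.681 Ω = 244.4 W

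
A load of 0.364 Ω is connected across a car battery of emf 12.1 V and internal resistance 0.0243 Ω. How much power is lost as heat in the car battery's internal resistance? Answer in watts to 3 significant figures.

23.6 W

r is in series with the load, so it carries the full circuit current — the loss in it is I²r.
I = ε / (r + R) = 12.1 / (0.0243 + 0.364) = 31.16 A
P_int = I² r = (31.16)² × 0.0243 = 23.60 W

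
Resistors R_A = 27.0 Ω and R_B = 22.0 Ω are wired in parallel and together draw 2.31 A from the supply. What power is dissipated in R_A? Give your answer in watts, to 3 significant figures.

29.0 W

Only the total current is stated, so first find the parallel equivalent to get the voltage across the combination.
1/R_eq = 1/27.0 + 1/22.0 ⇒ R_eq = 12.12 Ω
V = I_total × R_eq = 2.310 × 12.12 = 28.00 V
P_R_A = V² / R_A = (28.00)² / 27.0 = 29.04 W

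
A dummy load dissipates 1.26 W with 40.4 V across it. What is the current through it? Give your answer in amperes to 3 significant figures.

The two known quantities fix the third via I = P / V.
I = 1.26 / 40.4 = 0.03119 A

0.0312 A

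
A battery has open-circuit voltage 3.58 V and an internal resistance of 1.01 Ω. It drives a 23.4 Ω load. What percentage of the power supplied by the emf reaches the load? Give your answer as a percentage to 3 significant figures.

Efficiency is P_load / P_total. With a series r and R sharing the same I, P = I²R for each, so η = R/(R+r).
η = R / (R + r) = 23.4 / (23.4 + 1.01) = 0.9586

95.9 %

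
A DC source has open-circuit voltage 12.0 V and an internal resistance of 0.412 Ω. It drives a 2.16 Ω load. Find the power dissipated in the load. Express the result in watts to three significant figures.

47.0 W

With r and R in series, I = ε/(r+R); the load dissipates I²R.
I = ε / (r + R) = 12.0 / (0.412 + 2.16) = 4.666 A
P_load = I² R = (4.666)² × 2.16 = 47.02 W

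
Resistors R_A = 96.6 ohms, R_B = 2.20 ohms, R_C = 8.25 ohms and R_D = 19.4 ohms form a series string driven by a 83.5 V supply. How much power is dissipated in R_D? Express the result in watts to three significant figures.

8.46 W

Since the resistors are in series they all carry the loop current I = V/R_total; the power in any one is I²R.
R_total = 96.6 + 2.20 + 8.25 + 19.4 = 126.4 Ω
I = V / R_total = 83.5 / 126.4 = 0.6603 A
P_R_D = I² × R_D = (0.6603)² × 19.4 = 8.459 W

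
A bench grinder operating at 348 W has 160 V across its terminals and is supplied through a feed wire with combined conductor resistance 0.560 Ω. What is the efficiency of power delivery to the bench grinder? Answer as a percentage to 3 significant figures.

I = P / V = 348 / 160 = 2.175 A through the feed wire.
P_line = I² R_line = (2.175)² × 0.560 = 2.649 W
P_source = P_load + P_line = 348.0 + 2.649 = 350.6 W
η = P_load / P_source = 348.0 / 350.6 = 0.9924

99.2 %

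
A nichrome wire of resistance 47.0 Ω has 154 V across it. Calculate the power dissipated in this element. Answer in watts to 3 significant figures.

Voltage and resistance are given, so P = V²/R is the one-step route.
P = (154 V)² / 47.0 Ω = 504.6 W

505 W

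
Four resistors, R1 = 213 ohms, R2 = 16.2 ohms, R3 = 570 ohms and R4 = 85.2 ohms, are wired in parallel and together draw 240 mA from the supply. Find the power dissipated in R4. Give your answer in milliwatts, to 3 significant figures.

106 mW

Parallel branches share V, not I — compute V via R_eq, then use V²/R for the target branch.
1/R_eq = 1/213 + 1/16.2 + 1/570 + 1/85.2 ⇒ R_eq = 12.51 Ω
V = I_total × R_eq = 0.2400 × 12.51 = 3.003 V
P_R4 = V² / R4 = (3.003)² / 85.2 = 0.1059 W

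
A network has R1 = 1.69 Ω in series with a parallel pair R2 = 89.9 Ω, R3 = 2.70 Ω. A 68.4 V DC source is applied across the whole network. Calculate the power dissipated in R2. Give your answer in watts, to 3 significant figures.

Reduce the parallel pair to R_p first; the network is then a simple series string.
R_p = (89.9×2.70)/(89.9+2.70) = 2.621 Ω
R_total = 1.69 + 2.621 = 4.311 Ω
I = V / R_total = 68.4 / 4.311 = 15.87 A
Voltage across the parallel pair: V_p = I × R_p = 15.87 × 2.621 = 41.59 V
R2 sees V_p directly, so P = V_p² / R2.
P_R2 = (41.59)² / 89.9 = 19.24 W

19.2 W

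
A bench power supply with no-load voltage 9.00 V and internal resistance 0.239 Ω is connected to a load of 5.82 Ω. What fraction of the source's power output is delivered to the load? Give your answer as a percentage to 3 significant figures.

96.1 %

Both r and R carry the same current, so the power split is just the resistance split: η = R/(R+r).
η = R / (R + r) = 5.82 / (5.82 + 0.239) = 0.9606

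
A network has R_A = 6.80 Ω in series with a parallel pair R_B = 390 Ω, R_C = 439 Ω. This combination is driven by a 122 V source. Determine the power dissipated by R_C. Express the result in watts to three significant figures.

31.8 W

Replace R_B and R_C with their parallel equivalent so the circuit becomes R_A in series with R_p.
R_p = (390×439)/(390+439) = 206.5 Ω
R_total = 6.80 + 206.5 = 213.3 Ω
I = V / R_total = 122 / 213.3 = 0.5719 A
Voltage across the parallel pair: V_p = I × R_p = 0.5719 × 206.5 = 118.1 V
With V_p across R_C, its power is V_p²/R_C.
P_R_C = (118.1)² / 439 = 31.78 W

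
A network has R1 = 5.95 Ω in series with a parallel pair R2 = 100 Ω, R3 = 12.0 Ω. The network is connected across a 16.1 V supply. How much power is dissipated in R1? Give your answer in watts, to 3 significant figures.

5.55 W

Collapse R2‖R3 to a single equivalent, reducing the network to two series elements.
R_p = (100×12.0)/(100+12.0) = 10.71 Ω
R_total = 5.95 + 10.71 = 16.66 Ω
I = V / R_total = 16.1 / 16.66 = 0.9661 A
All the current flows through R1; use P = I²R.
P_R1 = (0.9661)² × 5.95 = 5.554 W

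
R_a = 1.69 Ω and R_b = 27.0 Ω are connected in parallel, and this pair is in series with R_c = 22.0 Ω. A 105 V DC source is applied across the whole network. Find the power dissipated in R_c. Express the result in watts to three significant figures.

First find R_p for the parallel pair, then treat R_p + R_c as a series loop.
R_p = (1.69×27.0)/(1.69+27.0) = 1.590 Ω
R_total = R_p + 22.0 = 1.590 + 22.0 = 23.59 Ω
I = V / R_total = 105 / 23.59 = 4.451 A
All the supply current flows through R_c; use P = I²R_c.
P_R_c = (4.451)² × 22.0 = 435.8 W

436 W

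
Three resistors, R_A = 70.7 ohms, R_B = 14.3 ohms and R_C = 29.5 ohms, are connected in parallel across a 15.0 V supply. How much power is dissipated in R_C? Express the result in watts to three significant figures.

The supply voltage appears across each parallel branch — just use P = V²/R_C.
P_R_C = V² / R_C = (15.0)² / 29.5 Ω = 7.627 W

7.63 W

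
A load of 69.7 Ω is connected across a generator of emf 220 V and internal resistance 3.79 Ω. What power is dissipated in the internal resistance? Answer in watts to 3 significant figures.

34.0 W

r is in series with the load, so it carries the full circuit current — the loss in it is I²r.
I = ε / (r + R) = 220 / (3.79 + 69.7) = 2.994 A
P_int = I² r = (2.994)² × 3.79 = 33.96 W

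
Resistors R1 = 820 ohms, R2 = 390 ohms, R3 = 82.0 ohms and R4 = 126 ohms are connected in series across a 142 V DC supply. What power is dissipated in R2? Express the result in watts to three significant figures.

Series elements share the same current, so find I first, then use P = I²R.
R_total = 820 + 390 + 82.0 + 126 = 1418 Ω
I = V / R_total = 142 / 1418 = 0.1001 A
P_R2 = I² × R2 = (0.1001)² × 390 = 3.911 W

3.91 W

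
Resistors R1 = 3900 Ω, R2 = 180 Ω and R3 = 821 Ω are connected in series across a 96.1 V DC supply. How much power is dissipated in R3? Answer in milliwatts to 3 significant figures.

In a series string the same current flows through every resistor — find that current, then P = I²R for the one we want.
R_total = 3900 + 180 + 821 = 4901 Ω
I = V / R_total = 96.1 / 4901 = 0.01961 A
P_R3 = I² × R3 = (0.01961)² × 821 = 0.3157 W

316 mW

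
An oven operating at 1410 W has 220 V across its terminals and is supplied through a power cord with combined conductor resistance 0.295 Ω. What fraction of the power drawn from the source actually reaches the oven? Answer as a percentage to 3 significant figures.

99.1 %

I = P / V = 1410 / 220 = 6.409 A through the power cord.
P_line = I² R_line = (6.409)² × 0.295 = 12.12 W
P_source = P_load + P_line = 1410 + 12.12 = 1422 W
η = P_load / P_source = 1410 / 1422 = 0.9915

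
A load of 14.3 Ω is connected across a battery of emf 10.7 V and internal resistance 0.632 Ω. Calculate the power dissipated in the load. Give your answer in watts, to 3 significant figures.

Load and internal resistance form a series loop — compute the loop current, then the load power via I²R.
I = ε / (r + R) = 10.7 / (0.632 + 14.3) = 0.7166 A
P_load = I² R = (0.7166)² × 14.3 = 7.343 W

7.34 W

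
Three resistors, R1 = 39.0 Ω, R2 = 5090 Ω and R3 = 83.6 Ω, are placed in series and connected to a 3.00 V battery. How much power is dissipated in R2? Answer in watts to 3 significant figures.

The current is common to all series resistors; compute it, then apply P = I²R for the target.
R_total = 39.0 + 5090 + 83.6 = 5213 Ω
I = V / R_total = 3.00 / 5213 = 0.0005755 A
P_R2 = I² × R2 = (0.0005755)² × 5090 = 0.001686 W

0.00169 W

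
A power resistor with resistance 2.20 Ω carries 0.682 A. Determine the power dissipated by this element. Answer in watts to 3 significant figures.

The current through and the resistance of the element are both given; use P = I²R.
P = (0.6820 A)² × 2.20 Ω = 1.023 W

1.02 W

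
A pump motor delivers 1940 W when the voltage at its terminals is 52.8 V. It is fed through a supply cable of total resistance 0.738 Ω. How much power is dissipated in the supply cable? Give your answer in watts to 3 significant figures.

996 W

The supply cable and load are in series, so the same current flows in both; the loss is I²R_line.
I = P / V = 1940 / 52.8 = 36.74 A through the supply cable.
P_line = I² R_line = (36.74)² × 0.738 = 996.3 W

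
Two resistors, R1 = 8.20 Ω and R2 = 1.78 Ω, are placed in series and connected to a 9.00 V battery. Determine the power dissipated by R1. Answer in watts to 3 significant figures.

6.67 W

Every series element carries the same I. Get I from the total resistance, then P = I² × R1.
R_total = 8.20 + 1.78 = 9.980 Ω
I = V / R_total = 9.00 / 9.980 = 0.9018 A
P_R1 = I² × R1 = (0.9018)² × 8.20 = 6.669 W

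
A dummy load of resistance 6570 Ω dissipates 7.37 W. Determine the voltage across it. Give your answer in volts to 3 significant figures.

220 V

The two known quantities fix the third via V = √(P R).
V = √(7.37 × 6570) = 220.0 V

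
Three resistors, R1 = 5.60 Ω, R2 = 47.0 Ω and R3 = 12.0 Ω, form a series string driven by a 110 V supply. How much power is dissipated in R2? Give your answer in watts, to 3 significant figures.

136 W

Every series element carries the same I. Get I from the total resistance, then P = I² × R2.
R_total = 5.60 + 47.0 + 12.0 = 64.60 Ω
I = V / R_total = 110 / 64.60 = 1.703 A
P_R2 = I² × R2 = (1.703)² × 47.0 = 136.3 W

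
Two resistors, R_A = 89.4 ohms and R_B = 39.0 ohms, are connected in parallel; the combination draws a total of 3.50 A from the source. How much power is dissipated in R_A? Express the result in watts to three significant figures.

101 W

Parallel branches share V, not I — compute V via R_eq, then use V²/R for the target branch.
1/R_eq = 1/89.4 + 1/39.0 ⇒ R_eq = 27.15 Ω
V = I_total × R_eq = 3.500 × 27.15 = 95.04 V
P_R_A = V² / R_A = (95.04)² / 89.4 = 101.0 W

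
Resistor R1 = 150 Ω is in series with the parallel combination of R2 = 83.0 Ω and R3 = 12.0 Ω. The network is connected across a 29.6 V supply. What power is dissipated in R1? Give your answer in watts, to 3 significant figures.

5.10 W

Replace R2 and R3 with their parallel equivalent so the circuit becomes R1 in series with R_p.
R_p = (83.0×12.0)/(83.0+12.0) = 10.48 Ω
R_total = 150 + 10.48 = 160.5 Ω
I = V / R_total = 29.6 / 160.5 = 0.1844 A
R1 carries the full series current, so P = I²R.
P_R1 = (0.1844)² × 150 = 5.103 W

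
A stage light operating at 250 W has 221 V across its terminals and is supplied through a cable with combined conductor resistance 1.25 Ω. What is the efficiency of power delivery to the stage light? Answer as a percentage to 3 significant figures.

99.4 %

I = P / V = 250 / 221 = 1.131 A through the cable.
P_line = I² R_line = (1.131)² × 1.25 = 1.600 W
P_source = P_load + P_line = 250.0 + 1.600 = 251.6 W
η = P_load / P_source = 250.0 / 251.6 = 0.9936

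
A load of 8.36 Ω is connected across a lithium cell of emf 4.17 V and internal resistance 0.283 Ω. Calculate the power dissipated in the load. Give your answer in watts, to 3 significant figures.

1.95 W

The internal resistance and the load are in series, so the same I flows through both; get I from ε/(r+R), then I²R for the load.
I = ε / (r + R) = 4.17 / (0.283 + 8.36) = 0.4825 A
P_load = I² R = (0.4825)² × 8.36 = 1.946 W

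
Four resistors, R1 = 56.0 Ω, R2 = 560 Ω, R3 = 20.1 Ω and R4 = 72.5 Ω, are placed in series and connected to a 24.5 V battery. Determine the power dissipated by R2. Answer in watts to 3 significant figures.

Every series element carries the same I. Get I from the total resistance, then P = I² × R2.
R_total = 56.0 + 560 + 20.1 + 72.5 = 708.6 Ω
I = V / R_total = 24.5 / 708.6 = 0.03458 A
P_R2 = I² × R2 = (0.03458)² × 560 = 0.6694 W

0.669 W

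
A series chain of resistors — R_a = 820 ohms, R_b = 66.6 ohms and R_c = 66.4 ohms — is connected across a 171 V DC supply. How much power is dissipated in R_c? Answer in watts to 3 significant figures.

Since the resistors are in series they all carry the loop current I = V/R_total; the power in any one is I²R.
R_total = 820 + 66.6 + 66.4 = 953.0 Ω
I = V / R_total = 171 / 953.0 = 0.1794 A
P_R_c = I² × R_c = (0.1794)² × 66.4 = 2.138 W

2.14 W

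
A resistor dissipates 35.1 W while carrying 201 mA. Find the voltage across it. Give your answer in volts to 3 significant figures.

175 V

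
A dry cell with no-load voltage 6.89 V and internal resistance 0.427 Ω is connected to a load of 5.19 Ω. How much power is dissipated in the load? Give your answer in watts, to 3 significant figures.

7.81 W

The internal resistance and the load are in series, so the same I flows through both; get I from ε/(r+R), then I²R for the load.
I = ε / (r + R) = 6.89 / (0.427 + 5.19) = 1.227 A
P_load = I² R = (1.227)² × 5.19 = 7.809 W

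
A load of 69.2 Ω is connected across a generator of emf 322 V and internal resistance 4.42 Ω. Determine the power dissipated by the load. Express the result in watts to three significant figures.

1320 W

Load and internal resistance form a series loop — compute the loop current, then the load power via I²R.
I = ε / (r + R) = 322 / (4.42 + 69.2) = 4.374 A
P_load = I² R = (4.374)² × 69.2 = 1324 W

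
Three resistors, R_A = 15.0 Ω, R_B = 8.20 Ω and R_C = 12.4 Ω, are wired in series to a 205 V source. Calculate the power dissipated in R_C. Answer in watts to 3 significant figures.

411 W

In a series string the same current flows through every resistor — find that current, then P = I²R for the one we want.
R_total = 15.0 + 8.20 + 12.4 = 35.60 Ω
I = V / R_total = 205 / 35.60 = 5.758 A
P_R_C = I² × R_C = (5.758)² × 12.4 = 411.2 W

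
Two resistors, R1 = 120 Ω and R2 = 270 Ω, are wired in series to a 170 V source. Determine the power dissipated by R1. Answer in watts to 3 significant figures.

Series elements share the same current, so find I first, then use P = I²R.
R_total = 120 + 270 = 390.0 Ω
I = V / R_total = 170 / 390.0 = 0.4359 A
P_R1 = I² × R1 = (0.4359)² × 120 = 22.80 W

22.8 W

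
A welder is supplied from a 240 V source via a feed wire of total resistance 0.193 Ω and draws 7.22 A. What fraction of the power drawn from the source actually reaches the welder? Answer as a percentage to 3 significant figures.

99.4 %

The feed wire carries the full 7.22 A.
P_line = I² R_line = (7.220)² × 0.193 = 10.06 W
P_source = V I = 240 × 7.220 = 1733 W; P_load = 1723 W
η = P_load / P_source = 1723 / 1733 = 0.9942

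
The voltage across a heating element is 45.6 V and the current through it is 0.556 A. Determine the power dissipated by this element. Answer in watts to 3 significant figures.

Both the voltage across and the current through the element are known, so P = V I applies directly.
P = 45.6 V × 0.5560 A = 25.35 W

25.4 W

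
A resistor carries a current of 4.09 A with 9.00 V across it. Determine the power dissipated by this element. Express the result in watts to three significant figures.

36.8 W

V and I are known directly — P = V I, no intermediate step needed.
P = 9.00 V × 4.090 A = 36.81 W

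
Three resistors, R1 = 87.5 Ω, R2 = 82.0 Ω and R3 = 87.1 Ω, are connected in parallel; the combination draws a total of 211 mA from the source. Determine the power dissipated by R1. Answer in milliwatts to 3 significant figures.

413 mW

Only the total current is stated, so first find the parallel equivalent to get the voltage across the combination.
1/R_eq = 1/87.5 + 1/82.0 + 1/87.1 ⇒ R_eq = 28.49 Ω
V = I_total × R_eq = 0.2110 × 28.49 = 6.011 V
P_R1 = V² / R1 = (6.011)² / 87.5 = 0.4129 W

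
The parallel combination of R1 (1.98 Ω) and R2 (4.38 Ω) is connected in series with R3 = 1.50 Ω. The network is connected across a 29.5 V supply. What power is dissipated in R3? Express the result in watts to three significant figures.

Reduce the parallel combination to a single R_p; the circuit then becomes R_p in series with the remaining resistor.
R_p = (1.98×4.38)/(1.98+4.38) = 1.364 Ω
R_total = R_p + 1.50 = 1.364 + 1.50 = 2.864 Ω
I = V / R_total = 29.5 / 2.864 = 10.30 A
R3 is the series element, so its power is I²R.
P_R3 = (10.30)² × 1.50 = 159.2 W

159 W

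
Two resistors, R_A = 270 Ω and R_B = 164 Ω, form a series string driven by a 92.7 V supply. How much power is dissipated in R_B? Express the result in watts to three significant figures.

Every series element carries the same I. Get I from the total resistance, then P = I² × R_B.
R_total = 270 + 164 = 434.0 Ω
I = V / R_total = 92.7 / 434.0 = 0.2136 A
P_R_B = I² × R_B = (0.2136)² × 164 = 7.482 W

7.48 W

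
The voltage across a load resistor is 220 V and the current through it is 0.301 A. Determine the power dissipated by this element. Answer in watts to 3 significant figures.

Since both terminal voltage and current are stated, P = V I gives the power in one step.
P = 220 V × 0.3010 A = 66.22 W

66.2 W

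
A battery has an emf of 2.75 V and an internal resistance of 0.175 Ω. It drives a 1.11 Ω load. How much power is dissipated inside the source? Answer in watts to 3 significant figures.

0.801 W

r is in series with the load, so it carries the full circuit current — the loss in it is I²r.
I = ε / (r + R) = 2.75 / (0.175 + 1.11) = 2.140 A
P_int = I² r = (2.140)² × 0.175 = 0.8015 W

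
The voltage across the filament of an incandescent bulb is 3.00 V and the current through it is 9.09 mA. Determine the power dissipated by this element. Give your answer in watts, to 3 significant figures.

Since both terminal voltage and current are stated, P = V I gives the power in one step.
P = 3.00 V × 0.009090 A = 0.02727 W

0.0273 W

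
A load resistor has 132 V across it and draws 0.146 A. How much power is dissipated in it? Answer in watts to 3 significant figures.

19.3 W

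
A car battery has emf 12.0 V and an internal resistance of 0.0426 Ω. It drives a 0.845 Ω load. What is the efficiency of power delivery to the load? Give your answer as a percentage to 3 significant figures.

95.2 %

Efficiency is P_load / P_total. With a series r and R sharing the same I, P = I²R for each, so η = R/(R+r).
η = R / (R + r) = 0.845 / (0.845 + 0.0426) = 0.9520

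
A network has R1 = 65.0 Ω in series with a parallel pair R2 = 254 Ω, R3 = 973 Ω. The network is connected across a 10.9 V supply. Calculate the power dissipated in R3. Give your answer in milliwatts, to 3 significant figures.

Collapse R2‖R3 to a single equivalent, reducing the network to two series elements.
R_p = (254×973)/(254+973) = 201.4 Ω
R_total = 65.0 + 201.4 = 266.4 Ω
I = V / R_total = 10.9 / 266.4 = 0.04091 A
Voltage across the parallel pair: V_p = I × R_p = 0.04091 × 201.4 = 8.241 V
R3 sees V_p directly, so P = V_p² / R3.
P_R3 = (8.241)² / 973 = 0.06979 W

69.8 mW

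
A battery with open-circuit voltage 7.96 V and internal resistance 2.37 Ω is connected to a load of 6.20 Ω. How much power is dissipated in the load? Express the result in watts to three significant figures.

5.35 W

The internal resistance and the load are in series, so the same I flows through both; get I from ε/(r+R), then I²R for the load.
I = ε / (r + R) = 7.96 / (2.37 + 6.20) = 0.9288 A
P_load = I² R = (0.9288)² × 6.20 = 5.349 W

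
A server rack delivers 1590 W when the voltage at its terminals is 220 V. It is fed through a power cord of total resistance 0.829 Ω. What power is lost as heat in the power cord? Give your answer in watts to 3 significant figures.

43.3 W

Only the current and the line resistance are needed for the I²R loss.
I = P / V = 1590 / 220 = 7.227 A through the power cord.
P_line = I² R_line = (7.227)² × 0.829 = 43.30 W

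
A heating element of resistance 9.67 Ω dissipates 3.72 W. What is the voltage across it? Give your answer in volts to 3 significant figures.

6.00 V

From P = V I = I²R = V²/R, with the two given quantities we get V = √(P R).
V = √(3.72 × 9.67) = 5.998 V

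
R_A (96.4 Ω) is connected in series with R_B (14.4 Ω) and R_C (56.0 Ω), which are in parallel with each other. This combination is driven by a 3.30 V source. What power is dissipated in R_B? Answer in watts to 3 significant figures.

Replace R_B and R_C with their parallel equivalent so the circuit becomes R_A in series with R_p.
R_p = (14.4×56.0)/(14.4+56.0) = 11.45 Ω
R_total = 96.4 + 11.45 = 107.9 Ω
I = V / R_total = 3.30 / 107.9 = 0.03060 A
Voltage across the parallel pair: V_p = I × R_p = 0.03060 × 11.45 = 0.3505 V
With V_p across R_B, its power is V_p²/R_B.
P_R_B = (0.3505)² / 14.4 = 0.008530 W

0.00853 W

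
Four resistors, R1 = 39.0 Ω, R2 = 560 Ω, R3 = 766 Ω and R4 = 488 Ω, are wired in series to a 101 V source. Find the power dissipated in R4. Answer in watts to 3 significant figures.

1.45 W

The current is common to all series resistors; compute it, then apply P = I²R for the target.
R_total = 39.0 + 560 + 766 + 488 = 1853 Ω
I = V / R_total = 101 / 1853 = 0.05451 A
P_R4 = I² × R4 = (0.05451)² × 488 = 1.450 W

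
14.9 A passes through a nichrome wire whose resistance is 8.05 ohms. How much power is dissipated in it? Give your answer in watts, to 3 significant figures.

Current and resistance are given, so P = I²R is the direct form.
P = (14.90 A)² × 8.05 Ω = 1787 W

1790 W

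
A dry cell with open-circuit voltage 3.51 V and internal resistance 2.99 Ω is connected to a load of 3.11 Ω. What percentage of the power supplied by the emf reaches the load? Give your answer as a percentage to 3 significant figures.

Efficiency is P_load / P_total. With a series r and R sharing the same I, P = I²R for each, so η = R/(R+r).
η = R / (R + r) = 3.11 / (3.11 + 2.99) = 0.5098

51.0 %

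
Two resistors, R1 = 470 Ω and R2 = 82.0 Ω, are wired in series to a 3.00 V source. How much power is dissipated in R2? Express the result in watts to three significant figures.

In a series string the same current flows through every resistor — find that current, then P = I²R for the one we want.
R_total = 470 + 82.0 = 552.0 Ω
I = V / R_total = 3.00 / 552.0 = 0.005435 A
P_R2 = I² × R2 = (0.005435)² × 82.0 = 0.002422 W

0.00242 W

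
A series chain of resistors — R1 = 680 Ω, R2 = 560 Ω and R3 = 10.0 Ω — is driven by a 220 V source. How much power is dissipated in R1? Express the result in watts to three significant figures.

In a series string the same current flows through every resistor — find that current, then P = I²R for the one we want.
R_total = 680 + 560 + 10.0 = 1250 Ω
I = V / R_total = 220 / 1250 = 0.1760 A
P_R1 = I² × R1 = (0.1760)² × 680 = 21.06 W

21.1 W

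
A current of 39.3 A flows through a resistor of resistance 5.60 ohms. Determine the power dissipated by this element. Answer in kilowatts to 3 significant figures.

Current and resistance are given, so P = I²R is the direct form.
P = (39.30 A)² × 5.60 Ω = 8649 W

8.65 kW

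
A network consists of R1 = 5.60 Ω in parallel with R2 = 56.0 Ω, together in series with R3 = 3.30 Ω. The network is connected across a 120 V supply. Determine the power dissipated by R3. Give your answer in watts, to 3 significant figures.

First find R_p for the parallel pair, then treat R_p + R3 as a series loop.
R_p = (5.60×56.0)/(5.60+56.0) = 5.091 Ω
R_total = R_p + 3.30 = 5.091 + 3.30 = 8.391 Ω
I = V / R_total = 120 / 8.391 = 14.30 A
R3 is the series element, so its power is I²R.
P_R3 = (14.30)² × 3.30 = 674.9 W

675 W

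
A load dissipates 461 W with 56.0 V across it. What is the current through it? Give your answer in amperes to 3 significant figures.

From P = V I = I²R = V²/R, with the two given quantities we get I = P / V.
I = 461 / 56.0 = 8.232 A

8.23 A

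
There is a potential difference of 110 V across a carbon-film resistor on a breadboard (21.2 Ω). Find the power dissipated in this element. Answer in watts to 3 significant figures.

We know the drop across the element and its resistance — P = V²/R, one step.
P = (110 V)² / 21.2 Ω = 570.8 W

571 W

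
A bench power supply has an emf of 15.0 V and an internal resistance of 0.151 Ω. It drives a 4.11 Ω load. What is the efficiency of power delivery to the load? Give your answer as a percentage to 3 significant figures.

96.5 %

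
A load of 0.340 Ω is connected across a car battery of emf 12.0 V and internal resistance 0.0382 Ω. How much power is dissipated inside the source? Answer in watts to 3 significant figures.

38.5 W

The source's internal resistance is just another series element carrying I; its dissipation is I²r.
I = ε / (r + R) = 12.0 / (0.0382 + 0.340) = 31.73 A
P_int = I² r = (31.73)² × 0.0382 = 38.46 W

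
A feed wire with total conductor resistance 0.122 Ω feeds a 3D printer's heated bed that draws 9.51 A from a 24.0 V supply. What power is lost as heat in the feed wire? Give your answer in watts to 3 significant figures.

Only the current and the line resistance are needed for the I²R loss.
The feed wire carries the full 9.51 A.
P_line = I² R_line = (9.510)² × 0.122 = 11.03 W

11.0 W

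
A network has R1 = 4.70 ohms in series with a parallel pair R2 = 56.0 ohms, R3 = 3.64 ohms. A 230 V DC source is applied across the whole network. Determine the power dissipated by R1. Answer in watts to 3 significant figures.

3770 W

Replace R2 and R3 with their parallel equivalent so the circuit becomes R1 in series with R_p.
R_p = (56.0×3.64)/(56.0+3.64) = 3.418 Ω
R_total = 4.70 + 3.418 = 8.118 Ω
I = V / R_total = 230 / 8.118 = 28.33 A
All the current flows through R1; use P = I²R.
P_R1 = (28.33)² × 4.70 = 3773 W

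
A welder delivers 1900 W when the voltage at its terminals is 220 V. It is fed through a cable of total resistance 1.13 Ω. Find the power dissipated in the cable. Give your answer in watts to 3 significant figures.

The cable and load are in series, so the same current flows in both; the loss is I²R_line.
I = P / V = 1900 / 220 = 8.636 A through the cable.
P_line = I² R_line = (8.636)² × 1.13 = 84.28 W

84.3 W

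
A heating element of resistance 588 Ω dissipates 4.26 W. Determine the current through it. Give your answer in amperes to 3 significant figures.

The two known quantities fix the third via I = √(P / R).
I = √(4.26 / 588) = 0.08512 A

0.0851 A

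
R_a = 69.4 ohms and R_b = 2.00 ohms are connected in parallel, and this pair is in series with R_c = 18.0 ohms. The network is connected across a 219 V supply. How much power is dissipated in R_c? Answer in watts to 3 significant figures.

2170 W

First find R_p for the parallel pair, then treat R_p + R_c as a series loop.
R_p = (69.4×2.00)/(69.4+2.00) = 1.944 Ω
R_total = R_p + 18.0 = 1.944 + 18.0 = 19.94 Ω
I = V / R_total = 219 / 19.94 = 10.98 A
R_c carries the full series current, so P = I²R.
P_R_c = (10.98)² × 18.0 = 2170 W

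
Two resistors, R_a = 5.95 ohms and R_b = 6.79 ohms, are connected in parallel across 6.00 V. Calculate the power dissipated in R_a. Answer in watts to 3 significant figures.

R_a sits directly across the source, so P = V²/R with V = 6.00 V.
P_R_a = V² / R_a = (6.00)² / 5.95 Ω = 6.050 W

6.05 W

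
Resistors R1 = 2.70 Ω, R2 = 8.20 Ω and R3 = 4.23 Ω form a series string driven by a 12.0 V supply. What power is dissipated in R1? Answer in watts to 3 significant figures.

Series elements share the same current, so find I first, then use P = I²R.
R_total = 2.70 + 8.20 + 4.23 = 15.13 Ω
I = V / R_total = 12.0 / 15.13 = 0.7931 A
P_R1 = I² × R1 = (0.7931)² × 2.70 = 1.698 W

1.70 W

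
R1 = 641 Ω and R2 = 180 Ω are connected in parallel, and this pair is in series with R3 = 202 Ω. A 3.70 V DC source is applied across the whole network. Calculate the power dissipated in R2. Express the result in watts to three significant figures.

0.0128 W

First find R_p for the parallel pair, then treat R_p + R3 as a series loop.
R_p = (641×180)/(641+180) = 140.5 Ω
R_total = R_p + 202 = 140.5 + 202 = 342.5 Ω
I = V / R_total = 3.70 / 342.5 = 0.01080 A
Voltage across the parallel pair: V_p = I × R_p = 0.01080 × 140.5 = 1.518 V
R2 sits across V_p; its power is V_p²/R.
P_R2 = (1.518)² / 180 = 0.01280 W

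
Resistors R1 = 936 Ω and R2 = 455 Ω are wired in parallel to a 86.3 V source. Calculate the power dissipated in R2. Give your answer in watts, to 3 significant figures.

R2 sits directly across the source, so P = V²/R with V = 86.3 V.
P_R2 = V² / R2 = (86.3)² / 455 Ω = 16.37 W

16.4 W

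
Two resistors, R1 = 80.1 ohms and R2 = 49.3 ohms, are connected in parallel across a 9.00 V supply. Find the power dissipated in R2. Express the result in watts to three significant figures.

1.64 W

R2 sits directly across the source, so P = V²/R with V = 9.00 V.
P_R2 = V² / R2 = (9.00)² / 49.3 Ω = 1.643 W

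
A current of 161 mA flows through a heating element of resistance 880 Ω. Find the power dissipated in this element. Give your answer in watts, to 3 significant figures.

22.8 W

With I and R stated, P = I²R applies in one step.
P = (0.1610 A)² × 880 Ω = 22.81 W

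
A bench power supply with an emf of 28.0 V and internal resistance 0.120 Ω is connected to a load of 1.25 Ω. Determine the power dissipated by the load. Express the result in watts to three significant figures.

522 W

With r and R in series, I = ε/(r+R); the load dissipates I²R.
I = ε / (r + R) = 28.0 / (0.120 + 1.25) = 20.44 A
P_load = I² R = (20.44)² × 1.25 = 522.1 W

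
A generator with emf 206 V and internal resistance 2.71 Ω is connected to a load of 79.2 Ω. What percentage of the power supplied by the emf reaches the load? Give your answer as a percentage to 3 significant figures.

96.7 %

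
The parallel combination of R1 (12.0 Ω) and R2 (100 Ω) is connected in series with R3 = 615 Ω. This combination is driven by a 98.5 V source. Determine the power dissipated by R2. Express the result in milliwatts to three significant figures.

28.4 mW

First find R_p for the parallel pair, then treat R_p + R3 as a series loop.
R_p = (12.0×100)/(12.0+100) = 10.71 Ω
R_total = R_p + 615 = 10.71 + 615 = 625.7 Ω
I = V / R_total = 98.5 / 625.7 = 0.1574 A
Voltage across the parallel pair: V_p = I × R_p = 0.1574 × 10.71 = 1.687 V
R2 has V_p across it, so P = V_p²/R2.
P_R2 = (1.687)² / 100 = 0.02845 W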